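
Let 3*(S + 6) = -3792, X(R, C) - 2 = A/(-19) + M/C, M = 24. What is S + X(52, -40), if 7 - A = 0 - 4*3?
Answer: -6348/5 ≈ -1269.6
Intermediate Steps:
A = 19 (A = 7 - (0 - 4*3) = 7 - (0 - 12) = 7 - 1*(-12) = 7 + 12 = 19)
X(R, C) = 1 + 24/C (X(R, C) = 2 + (19/(-19) + 24/C) = 2 + (19*(-1/19) + 24/C) = 2 + (-1 + 24/C) = 1 + 24/C)
S = -1270 (S = -6 + (⅓)*(-3792) = -6 - 1264 = -1270)
S + X(52, -40) = -1270 + (24 - 40)/(-40) = -1270 - 1/40*(-16) = -1270 + ⅖ = -6348/5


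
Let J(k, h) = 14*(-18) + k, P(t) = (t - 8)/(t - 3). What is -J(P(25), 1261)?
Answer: 5527/22 ≈ 251.23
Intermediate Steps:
P(t) = (-8 + t)/(-3 + t)
J(k, h) = -252 + k
-J(P(25), 1261) = -(-252 + (-8 + 25)/(-3 + 25)) = -(-252 + 17/22) = -1*(-5527/22) = 5527/22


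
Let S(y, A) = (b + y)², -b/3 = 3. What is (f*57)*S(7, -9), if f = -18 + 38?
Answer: 4560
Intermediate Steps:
b = -9 (b = -3*3 = -9)
S(y, A) = (-9 + y)²
f = 20
(f*57)*S(7, -9) = (20*57)*(-9 + 7)² = 1140*(-2)² = 1140*4 = 4560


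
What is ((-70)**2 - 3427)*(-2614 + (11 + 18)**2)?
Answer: -2611629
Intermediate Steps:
((-70)**2 - 3427)*(-2614 + (11 + 18)**2) = (4900 - 3427)*(-2614 + 29**2) = 1473*(-2614 + 841) = 1473*(-1773) = -2611629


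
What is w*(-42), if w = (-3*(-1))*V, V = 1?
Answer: -126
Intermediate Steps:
w = 3 (w = -3*(-1)*1 = 3*1 = 3)
w*(-42) = 3*(-42) = -126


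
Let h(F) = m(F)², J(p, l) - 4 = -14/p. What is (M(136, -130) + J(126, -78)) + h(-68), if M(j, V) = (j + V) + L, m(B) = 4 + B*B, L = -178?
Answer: 192763943/9 ≈ 2.1418e+7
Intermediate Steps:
m(B) = 4 + B²
J(p, l) = 4 - 14/p
h(F) = (4 + F²)²
M(j, V) = -178 + V + j (M(j, V) = (j + V) - 178 = (V + j) - 178 = -178 + V + j)
(M(136, -130) + J(126, -78)) + h(-68) = ((-178 - 130 + 136) + (4 - 14/126)) + (4 + (-68)²)² = (-172 + (4 - 14*1/126)) + (4 + 4624)² = (-172 + (4 - ⅑)) + 4628² = (-172 + 35/9) + 21418384 = -1513/9 + 21418384 = 192763943/9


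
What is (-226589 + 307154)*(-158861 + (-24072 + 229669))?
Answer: 3765285840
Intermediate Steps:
(-226589 + 307154)*(-158861 + (-24072 + 229669)) = 80565*(-158861 + 205597) = 80565*46736 = 3765285840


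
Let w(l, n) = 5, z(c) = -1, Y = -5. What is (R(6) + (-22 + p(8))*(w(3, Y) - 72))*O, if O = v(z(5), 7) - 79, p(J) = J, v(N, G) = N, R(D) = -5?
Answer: -74640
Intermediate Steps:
O = -80 (O = -1 - 79 = -80)
(R(6) + (-22 + p(8))*(w(3, Y) - 72))*O = (-5 + (-22 + 8)*(5 - 72))*(-80) = (-5 - 14*(-67))*(-80) = (-5 + 938)*(-80) = 933*(-80) = -74640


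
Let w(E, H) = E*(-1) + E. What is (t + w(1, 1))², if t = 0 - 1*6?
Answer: 36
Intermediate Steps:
t = -6 (t = 0 - 6 = -6)
w(E, H) = 0 (w(E, H) = -E + E = 0)
(t + w(1, 1))² = (-6 + 0)² = (-6)² = 36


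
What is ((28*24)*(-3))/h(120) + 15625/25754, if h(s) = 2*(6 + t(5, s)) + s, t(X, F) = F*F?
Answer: 33345203/62092894 ≈ 0.53702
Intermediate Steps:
t(X, F) = F²
h(s) = 12 + s + 2*s² (h(s) = 2*(6 + s²) + s = (12 + 2*s²) + s = 12 + s + 2*s²)
((28*24)*(-3))/h(120) + 15625/25754 = ((28*24)*(-3))/(12 + 120 + 2*120²) + 15625/25754 = (672*(-3))/(12 + 120 + 2*14400) + 15625*(1/25754) = -2016/(12 + 120 + 28800) + 15625/25754 = -2016/28932 + 15625/25754 = -2016*1/28932 + 15625/25754 = -168/2411 + 15625/25754 = 33345203/62092894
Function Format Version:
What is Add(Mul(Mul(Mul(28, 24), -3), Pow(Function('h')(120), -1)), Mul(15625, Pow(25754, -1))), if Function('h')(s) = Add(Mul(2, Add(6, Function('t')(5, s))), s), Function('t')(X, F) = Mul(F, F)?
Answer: Rational(33345203, 62092894) ≈ 0.53702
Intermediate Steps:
Function('t')(X, F) = Pow(F, 2)
Function('h')(s) = Add(12, s, Mul(2, Pow(s, 2))) (Function('h')(s) = Add(Mul(2, Add(6, Pow(s, 2))), s) = Add(Add(12, Mul(2, Pow(s, 2))), s) = Add(12, s, Mul(2, Pow(s, 2))))
Add(Mul(Mul(Mul(28, 24), -3), Pow(Function('h')(120), -1)), Mul(15625, Pow(25754, -1))) = Add(Mul(Mul(Mul(28, 24), -3), Pow(Add(12, 120, Mul(2, Pow(120, 2))), -1)), Mul(15625, Pow(25754, -1))) = Add(Mul(Mul(672, -3), Pow(Add(12, 120, Mul(2, 14400)), -1)), Mul(15625, Rational(1, 25754))) = Add(Mul(-2016, Pow(Add(12, 120, 28800), -1)), Rational(15625, 25754)) = Add(Mul(-2016, Pow(28932, -1)), Rational(15625, 25754)) = Add(Mul(-2016, Rational(1, 28932)), Rational(15625, 25754)) = Add(Rational(-168, 2411), Rational(15625, 25754)) = Rational(33345203, 62092894)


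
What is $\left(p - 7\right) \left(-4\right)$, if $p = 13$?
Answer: $-24$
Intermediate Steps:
$\left(p - 7\right) \left(-4\right) = \left(13 - 7\right) \left(-4\right) = 6 \left(-4\right) = -24$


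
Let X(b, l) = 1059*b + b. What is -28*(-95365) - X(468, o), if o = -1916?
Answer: 2174140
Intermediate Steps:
X(b, l) = 1060*b
-28*(-95365) - X(468, o) = -28*(-95365) - 1060*468 = 2670220 - 1*496080 = 2670220 - 496080 = 2174140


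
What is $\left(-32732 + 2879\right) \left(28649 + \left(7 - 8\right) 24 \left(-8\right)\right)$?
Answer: $-860990373$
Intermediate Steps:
$\left(-32732 + 2879\right) \left(28649 + \left(7 - 8\right) 24 \left(-8\right)\right) = - 29853 \left(28649 + \left(-1\right) 24 \left(-8\right)\right) = - 29853 \left(28649 - -192\right) = - 29853 \left(28649 + 192\right) = \left(-29853\right) 28841 = -860990373$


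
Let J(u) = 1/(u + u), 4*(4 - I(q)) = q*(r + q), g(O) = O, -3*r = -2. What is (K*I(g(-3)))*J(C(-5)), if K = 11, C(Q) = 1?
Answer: 99/8 ≈ 12.375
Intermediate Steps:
r = ⅔ (r = -⅓*(-2) = ⅔ ≈ 0.66667)
I(q) = 4 - q*(⅔ + q)/4
J(u) = 1/(2*u)
(K*I(g(-3)))*J(C(-5)) = (11*(4 - ¼*(-3)² - ⅙*(-3)))*((½)/1) = (11*(4 - ¼*9 + ½))*((½)*1) = (11*(4 - 9/4 + ½))*(½) = (11*(9/4))*(½) = (99/4)*(½) = 99/8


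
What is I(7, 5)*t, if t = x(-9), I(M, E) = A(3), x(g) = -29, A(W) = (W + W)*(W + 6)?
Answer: -1566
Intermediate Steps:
A(W) = 2*W*(6 + W) (A(W) = (2*W)*(6 + W) = 2*W*(6 + W))
I(M, E) = 54 (I(M, E) = 2*3*(6 + 3) = 2*3*9 = 54)
t = -29
I(7, 5)*t = 54*(-29) = -1566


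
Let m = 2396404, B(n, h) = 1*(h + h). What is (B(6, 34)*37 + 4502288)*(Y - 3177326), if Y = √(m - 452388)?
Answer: -14313230874104 + 18019216*√121501 ≈ -1.4307e+13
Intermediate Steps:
B(n, h) = 2*h (B(n, h) = 1*(2*h) = 2*h)
Y = 4*√121501 (Y = √(2396404 - 452388) = √1944016 = 4*√121501 ≈ 1394.3)
(B(6, 34)*37 + 4502288)*(Y - 3177326) = ((2*34)*37 + 4502288)*(4*√121501 - 3177326) = (68*37 + 4502288)*(-3177326 + 4*√121501) = (2516 + 4502288)*(-3177326 + 4*√121501) = 4504804*(-3177326 + 4*√121501) = -14313230874104 + 18019216*√121501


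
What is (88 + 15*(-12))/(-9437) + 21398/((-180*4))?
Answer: -100933343/3397320 ≈ -29.710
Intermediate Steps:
(88 + 15*(-12))/(-9437) + 21398/((-180*4)) = (88 - 180)*(-1/9437) + 21398/(-720) = -92*(-1/9437) + 21398*(-1/720) = 92/9437 - 10699/360 = -100933343/3397320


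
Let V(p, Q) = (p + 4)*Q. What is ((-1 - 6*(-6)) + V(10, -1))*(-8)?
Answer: -168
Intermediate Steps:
V(p, Q) = Q*(4 + p) (V(p, Q) = (4 + p)*Q = Q*(4 + p))
((-1 - 6*(-6)) + V(10, -1))*(-8) = ((-1 - 6*(-6)) - (4 + 10))*(-8) = ((-1 + 36) - 1*14)*(-8) = (35 - 14)*(-8) = 21*(-8) = -168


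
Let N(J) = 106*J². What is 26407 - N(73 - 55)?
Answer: -7937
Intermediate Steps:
26407 - N(73 - 55) = 26407 - 106*(73 - 55)² = 26407 - 106*18² = 26407 - 106*324 = 26407 - 1*34344 = 26407 - 34344 = -7937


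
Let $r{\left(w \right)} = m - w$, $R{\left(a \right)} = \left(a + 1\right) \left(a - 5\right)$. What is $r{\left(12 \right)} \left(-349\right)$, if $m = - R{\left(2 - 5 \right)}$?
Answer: $9772$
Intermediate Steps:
$R{\left(a \right)} = \left(1 + a\right) \left(-5 + a\right)$
$m = -16$ ($m = - (-5 + \left(2 - 5\right)^{2} - 4 \left(2 - 5\right)) = - (-5 + \left(-3\right)^{2} - -12) = - (-5 + 9 + 12) = \left(-1\right) 16 = -16$)
$r{\left(w \right)} = -16 - w$
$r{\left(12 \right)} \left(-349\right) = \left(-16 - 12\right) \left(-349\right) = \left(-28\right) \left(-349\right) = 9772$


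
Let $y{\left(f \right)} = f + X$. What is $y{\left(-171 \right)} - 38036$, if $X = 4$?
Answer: $-38203$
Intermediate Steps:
$y{\left(f \right)} = 4 + f$ ($y{\left(f \right)} = f + 4 = 4 + f$)
$y{\left(-171 \right)} - 38036 = \left(4 - 171\right) - 38036 = -167 - 38036 = -38203$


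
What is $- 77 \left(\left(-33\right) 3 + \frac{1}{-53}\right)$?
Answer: $\frac{404096}{53} \approx 7624.5$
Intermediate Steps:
$- 77 \left(\left(-33\right) 3 + \frac{1}{-53}\right) = - 77 \left(-99 - \frac{1}{53}\right) = \left(-77\right) \left(- \frac{5248}{53}\right) = \frac{404096}{53}$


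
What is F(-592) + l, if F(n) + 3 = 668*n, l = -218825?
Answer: -614284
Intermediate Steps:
F(n) = -3 + 668*n
F(-592) + l = (-3 + 668*(-592)) - 218825 = (-3 - 395456) - 218825 = -395459 - 218825 = -614284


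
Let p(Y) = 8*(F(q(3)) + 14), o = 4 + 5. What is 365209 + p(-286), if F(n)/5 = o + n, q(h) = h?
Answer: 365801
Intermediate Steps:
o = 9
F(n) = 45 + 5*n (F(n) = 5*(9 + n) = 45 + 5*n)
p(Y) = 592 (p(Y) = 8*((45 + 5*3) + 14) = 8*((45 + 15) + 14) = 8*(60 + 14) = 8*74 = 592)
365209 + p(-286) = 365209 + 592 = 365801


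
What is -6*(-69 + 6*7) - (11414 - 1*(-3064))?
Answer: -14316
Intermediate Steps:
-6*(-69 + 6*7) - (11414 - 1*(-3064)) = -6*(-69 + 42) - (11414 + 3064) = -6*(-27) - 1*14478 = 162 - 14478 = -14316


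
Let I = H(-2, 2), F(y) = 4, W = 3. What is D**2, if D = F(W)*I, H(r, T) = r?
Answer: 64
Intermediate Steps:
I = -2
D = -8 (D = 4*(-2) = -8)
D**2 = (-8)**2 = 64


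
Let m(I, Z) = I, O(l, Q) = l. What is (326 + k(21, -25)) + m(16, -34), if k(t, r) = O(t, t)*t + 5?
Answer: 788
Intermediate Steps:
k(t, r) = 5 + t**2 (k(t, r) = t*t + 5 = t**2 + 5 = 5 + t**2)
(326 + k(21, -25)) + m(16, -34) = (326 + (5 + 21**2)) + 16 = (326 + (5 + 441)) + 16 = (326 + 446) + 16 = 772 + 16 = 788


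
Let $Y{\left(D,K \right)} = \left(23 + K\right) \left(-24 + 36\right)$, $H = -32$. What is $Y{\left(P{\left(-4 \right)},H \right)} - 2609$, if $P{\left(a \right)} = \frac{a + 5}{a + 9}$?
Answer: $-2717$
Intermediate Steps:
$P{\left(a \right)} = \frac{5 + a}{9 + a}$
$Y{\left(D,K \right)} = 276 + 12 K$ ($Y{\left(D,K \right)} = \left(23 + K\right) 12 = 276 + 12 K$)
$Y{\left(P{\left(-4 \right)},H \right)} - 2609 = \left(276 + 12 \left(-32\right)\right) - 2609 = \left(276 - 384\right) - 2609 = -108 - 2609 = -2717$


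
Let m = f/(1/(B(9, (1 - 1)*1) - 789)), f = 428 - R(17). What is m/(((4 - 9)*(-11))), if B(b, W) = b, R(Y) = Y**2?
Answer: -21684/11 ≈ -1971.3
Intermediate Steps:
f = 139 (f = 428 - 1*17**2 = 428 - 1*289 = 428 - 289 = 139)
m = -108420 (m = 139/(1/(9 - 789)) = 139/(1/(-780)) = 139/(-1/780) = 139*(-780) = -108420)
m/(((4 - 9)*(-11))) = -108420*(-1/(11*(4 - 9))) = -108420/((-5*(-11))) = -108420/55 = -108420*1/55 = -21684/11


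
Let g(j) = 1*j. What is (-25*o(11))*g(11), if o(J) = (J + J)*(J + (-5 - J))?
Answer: 30250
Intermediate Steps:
o(J) = -10*J (o(J) = (2*J)*(-5) = -10*J)
g(j) = j
(-25*o(11))*g(11) = -(-250)*11*11 = -25*(-110)*11 = 2750*11 = 30250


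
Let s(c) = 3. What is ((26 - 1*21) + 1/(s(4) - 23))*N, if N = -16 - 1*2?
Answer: -891/10 ≈ -89.100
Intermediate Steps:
N = -18 (N = -16 - 2 = -18)
((26 - 1*21) + 1/(s(4) - 23))*N = ((26 - 1*21) + 1/(3 - 23))*(-18) = ((26 - 21) + 1/(-20))*(-18) = (5 - 1/20)*(-18) = (99/20)*(-18) = -891/10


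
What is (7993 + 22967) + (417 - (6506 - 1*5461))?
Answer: 30332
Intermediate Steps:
(7993 + 22967) + (417 - (6506 - 1*5461)) = 30960 + (417 - (6506 - 5461)) = 30960 + (417 - 1*1045) = 30960 + (417 - 1045) = 30960 - 628 = 30332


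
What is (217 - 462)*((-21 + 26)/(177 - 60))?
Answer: -1225/117 ≈ -10.470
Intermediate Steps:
(217 - 462)*((-21 + 26)/(177 - 60)) = -1225/117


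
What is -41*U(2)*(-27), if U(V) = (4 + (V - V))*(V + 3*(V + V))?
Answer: 61992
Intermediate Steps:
U(V) = 28*V (U(V) = (4 + 0)*(V + 3*(2*V)) = 4*(V + 6*V) = 4*(7*V) = 28*V)
-41*U(2)*(-27) = -1148*2*(-27) = -41*56*(-27) = -2296*(-27) = 61992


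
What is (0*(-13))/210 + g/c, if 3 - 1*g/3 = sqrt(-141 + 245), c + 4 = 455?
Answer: 9/451 - 6*sqrt(26)/451 ≈ -0.047881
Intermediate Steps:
c = 451 (c = -4 + 455 = 451)
g = 9 - 6*sqrt(26) (g = 9 - 3*sqrt(-141 + 245) = 9 - 6*sqrt(26) ≈ -21.594)
(0*(-13))/210 + g/c = (0*(-13))/210 + (9 - 6*sqrt(26))/451 = 0*(1/210) + (9 - 6*sqrt(26))*(1/451) = 0 + (9/451 - 6*sqrt(26)/451) = 9/451 - 6*sqrt(26)/451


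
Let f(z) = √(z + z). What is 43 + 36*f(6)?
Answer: 43 + 72*√3 ≈ 167.71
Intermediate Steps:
f(z) = √2*√z (f(z) = √(2*z) = √2*√z)
43 + 36*f(6) = 43 + 36*(√2*√6) = 43 + 36*(2*√3) = 43 + 72*√3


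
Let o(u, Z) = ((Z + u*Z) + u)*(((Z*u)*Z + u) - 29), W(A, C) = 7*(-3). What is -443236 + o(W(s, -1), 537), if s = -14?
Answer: 65166009803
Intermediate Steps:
W(A, C) = -21
o(u, Z) = (-29 + u + u*Z²)*(Z + u + Z*u) (o(u, Z) = ((Z + Z*u) + u)*((u*Z² + u) - 29) = (Z + u + Z*u)*((u + u*Z²) - 29) = (Z + u + Z*u)*(-29 + u + u*Z²) = (-29 + u + u*Z²)*(Z + u + Z*u))
-443236 + o(W(s, -1), 537) = -443236 + ((-21)² - 29*537 - 29*(-21) + 537*(-21)² - 21*537³ + 537²*(-21)² + 537³*(-21)² - 28*537*(-21)) = -443236 + (441 - 15573 + 609 + 537*441 - 21*154854153 + 288369*441 + 154854153*441 + 315756) = -443236 + (441 - 15573 + 609 + 236817 - 3251937213 + 127170729 + 68290681473 + 315756) = -443236 + 65166453039 = 65166009803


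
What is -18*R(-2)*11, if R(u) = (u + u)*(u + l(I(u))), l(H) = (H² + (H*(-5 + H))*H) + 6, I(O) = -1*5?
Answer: -175032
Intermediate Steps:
I(O) = -5
l(H) = 6 + H² + H²*(-5 + H) (l(H) = (H² + H²*(-5 + H)) + 6 = 6 + H² + H²*(-5 + H))
R(u) = 2*u*(-219 + u) (R(u) = (u + u)*(u + (6 + (-5)³ - 4*(-5)²)) = (2*u)*(u + (6 - 125 - 4*25)) = (2*u)*(u + (6 - 125 - 100)) = (2*u)*(u - 219) = (2*u)*(-219 + u) = 2*u*(-219 + u))
-18*R(-2)*11 = -36*(-2)*(-219 - 2)*11 = -36*(-2)*(-221)*11 = -18*884*11 = -15912*11 = -175032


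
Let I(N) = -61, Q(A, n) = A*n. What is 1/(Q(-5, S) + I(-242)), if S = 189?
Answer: -1/1006 ≈ -0.00099404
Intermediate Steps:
1/(Q(-5, S) + I(-242)) = 1/(-5*189 - 61) = 1/(-945 - 61) = 1/(-1006) = -1/1006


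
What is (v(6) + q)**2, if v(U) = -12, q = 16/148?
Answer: 193600/1369 ≈ 141.42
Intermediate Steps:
q = 4/37 (q = 16*(1/148) = 4/37 ≈ 0.10811)
(v(6) + q)**2 = (-12 + 4/37)**2 = (-440/37)**2 = 193600/1369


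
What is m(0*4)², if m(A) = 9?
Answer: 81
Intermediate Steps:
m(0*4)² = 9² = 81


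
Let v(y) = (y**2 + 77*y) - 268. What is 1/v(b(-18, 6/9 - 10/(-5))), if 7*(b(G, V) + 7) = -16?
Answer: -49/43942 ≈ -0.0011151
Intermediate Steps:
b(G, V) = -65/7 (b(G, V) = -7 + (1/7)*(-16) = -7 - 16/7 = -65/7)
v(y) = -268 + y**2 + 77*y
1/v(b(-18, 6/9 - 10/(-5))) = 1/(-268 + (-65/7)**2 + 77*(-65/7)) = 1/(-268 + 4225/49 - 715) = 1/(-43942/49) = -49/43942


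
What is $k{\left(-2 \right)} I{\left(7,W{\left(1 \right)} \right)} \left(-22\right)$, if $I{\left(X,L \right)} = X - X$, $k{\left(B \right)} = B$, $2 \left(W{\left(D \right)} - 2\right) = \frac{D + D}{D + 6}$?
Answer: $0$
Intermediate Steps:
$W{\left(D \right)} = 2 + \frac{D}{6 + D}$ ($W{\left(D \right)} = 2 + \frac{\left(D + D\right) \frac{1}{D + 6}}{2} = 2 + \frac{2 D \frac{1}{6 + D}}{2} = 2 + \frac{D}{6 + D}$)
$I{\left(X,L \right)} = 0$
$k{\left(-2 \right)} I{\left(7,W{\left(1 \right)} \right)} \left(-22\right) = \left(-2\right) 0 \left(-22\right) = 0 \left(-22\right) = 0$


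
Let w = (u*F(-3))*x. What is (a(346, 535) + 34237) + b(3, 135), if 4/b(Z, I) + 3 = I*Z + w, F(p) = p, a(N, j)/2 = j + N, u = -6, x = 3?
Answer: 4103887/114 ≈ 35999.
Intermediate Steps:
a(N, j) = 2*N + 2*j (a(N, j) = 2*(j + N) = 2*(N + j) = 2*N + 2*j)
w = 54 (w = -6*(-3)*3 = 18*3 = 54)
b(Z, I) = 4/(51 + I*Z) (b(Z, I) = 4/(-3 + (I*Z + 54)) = 4/(-3 + (54 + I*Z)) = 4/(51 + I*Z))
(a(346, 535) + 34237) + b(3, 135) = ((2*346 + 2*535) + 34237) + 4/(51 + 135*3) = ((692 + 1070) + 34237) + 4/(51 + 405) = (1762 + 34237) + 4/456 = 35999 + 4*(1/456) = 35999 + 1/114 = 4103887/114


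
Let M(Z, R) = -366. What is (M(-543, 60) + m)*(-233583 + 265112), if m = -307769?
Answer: -9715188415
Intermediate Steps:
(M(-543, 60) + m)*(-233583 + 265112) = (-366 - 307769)*(-233583 + 265112) = -308135*31529 = -9715188415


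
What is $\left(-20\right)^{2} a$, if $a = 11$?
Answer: $4400$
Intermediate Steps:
$\left(-20\right)^{2} a = \left(-20\right)^{2} \cdot 11 = 400 \cdot 11 = 4400$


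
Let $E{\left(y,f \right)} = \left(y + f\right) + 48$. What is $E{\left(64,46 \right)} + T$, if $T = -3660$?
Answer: $-3502$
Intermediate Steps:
$E{\left(y,f \right)} = 48 + f + y$ ($E{\left(y,f \right)} = \left(f + y\right) + 48 = 48 + f + y$)
$E{\left(64,46 \right)} + T = \left(48 + 46 + 64\right) - 3660 = 158 - 3660 = -3502$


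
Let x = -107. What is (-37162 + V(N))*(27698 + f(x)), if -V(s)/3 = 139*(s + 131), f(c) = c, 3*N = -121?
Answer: -2068497270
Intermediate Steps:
N = -121/3 (N = (1/3)*(-121) = -121/3 ≈ -40.333)
V(s) = -54627 - 417*s (V(s) = -417*(s + 131) = -417*(131 + s) = -3*(18209 + 139*s) = -54627 - 417*s)
(-37162 + V(N))*(27698 + f(x)) = (-37162 + (-54627 - 417*(-121/3)))*(27698 - 107) = (-37162 + (-54627 + 16819))*27591 = (-37162 - 37808)*27591 = -74970*27591 = -2068497270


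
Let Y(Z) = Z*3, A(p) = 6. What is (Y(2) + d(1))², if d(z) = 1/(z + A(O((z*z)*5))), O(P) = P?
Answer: 1849/49 ≈ 37.735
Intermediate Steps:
Y(Z) = 3*Z
d(z) = 1/(6 + z) (d(z) = 1/(z + 6) = 1/(6 + z))
(Y(2) + d(1))² = (3*2 + 1/(6 + 1))² = (6 + 1/7)² = (6 + ⅐)² = (43/7)² = 1849/49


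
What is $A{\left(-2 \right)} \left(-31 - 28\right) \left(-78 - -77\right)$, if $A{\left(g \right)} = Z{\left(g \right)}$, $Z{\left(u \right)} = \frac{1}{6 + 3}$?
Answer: $\frac{59}{9} \approx 6.5556$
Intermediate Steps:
$Z{\left(u \right)} = \frac{1}{9}$
$A{\left(g \right)} = \frac{1}{9}$
$A{\left(-2 \right)} \left(-31 - 28\right) \left(-78 - -77\right) = \frac{-31 - 28}{9} \left(-78 - -77\right) = \frac{1}{9} \left(-59\right) \left(-78 + 77\right) = \left(- \frac{59}{9}\right) \left(-1\right) = \frac{59}{9}$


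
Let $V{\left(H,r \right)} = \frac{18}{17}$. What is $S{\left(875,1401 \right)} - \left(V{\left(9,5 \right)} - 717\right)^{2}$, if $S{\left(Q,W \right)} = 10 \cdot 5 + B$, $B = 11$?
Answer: $- \frac{148115612}{289} \approx -5.1251 \cdot 10^{5}$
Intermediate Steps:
$V{\left(H,r \right)} = \frac{18}{17}$ ($V{\left(H,r \right)} = 18 \cdot \frac{1}{17} = \frac{18}{17}$)
$S{\left(Q,W \right)} = 61$ ($S{\left(Q,W \right)} = 10 \cdot 5 + 11 = 50 + 11 = 61$)
$S{\left(875,1401 \right)} - \left(V{\left(9,5 \right)} - 717\right)^{2} = 61 - \left(\frac{18}{17} - 717\right)^{2} = 61 - \left(- \frac{12171}{17}\right)^{2} = 61 - \frac{148133241}{289} = - \frac{148115612}{289}$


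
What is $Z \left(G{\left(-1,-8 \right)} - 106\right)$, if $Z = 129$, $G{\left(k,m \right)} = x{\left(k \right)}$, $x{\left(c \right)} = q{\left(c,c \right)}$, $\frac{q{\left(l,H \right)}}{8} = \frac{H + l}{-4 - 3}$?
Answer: $- \frac{93654}{7} \approx -13379.0$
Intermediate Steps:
$q{\left(l,H \right)} = - \frac{8 H}{7} - \frac{8 l}{7}$ ($q{\left(l,H \right)} = 8 \frac{H + l}{-4 - 3} = 8 \frac{H + l}{-7} = 8 \left(H + l\right) \left(- \frac{1}{7}\right) = 8 \left(- \frac{H}{7} - \frac{l}{7}\right) = - \frac{8 H}{7} - \frac{8 l}{7}$)
$x{\left(c \right)} = - \frac{16 c}{7}$ ($x{\left(c \right)} = - \frac{8 c}{7} - \frac{8 c}{7} = - \frac{16 c}{7}$)
$G{\left(k,m \right)} = - \frac{16 k}{7}$
$Z \left(G{\left(-1,-8 \right)} - 106\right) = 129 \left(\left(- \frac{16}{7}\right) \left(-1\right) - 106\right) = 129 \left(\frac{16}{7} - 106\right) = 129 \left(- \frac{726}{7}\right) = - \frac{93654}{7}$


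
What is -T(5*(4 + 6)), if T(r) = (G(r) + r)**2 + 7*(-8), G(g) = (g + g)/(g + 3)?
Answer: -7405196/2809 ≈ -2636.2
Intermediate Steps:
G(g) = 2*g/(3 + g) (G(g) = (2*g)/(3 + g) = 2*g/(3 + g))
T(r) = -56 + (r + 2*r/(3 + r))**2 (T(r) = (2*r/(3 + r) + r)**2 + 7*(-8) = (r + 2*r/(3 + r))**2 - 56 = -56 + (r + 2*r/(3 + r))**2)
-T(5*(4 + 6)) = -(-56 + (5*(4 + 6))**2*(5 + 5*(4 + 6))**2/(3 + 5*(4 + 6))**2) = -(-56 + (5*10)**2*(5 + 5*10)**2/(3 + 5*10)**2) = -(-56 + 50**2*(5 + 50)**2/(3 + 50)**2) = -(-56 + 2500*55**2/53**2) = -(-56 + 2500*(1/2809)*3025) = -(-56 + 7562500/2809) = -1*7405196/2809 = -7405196/2809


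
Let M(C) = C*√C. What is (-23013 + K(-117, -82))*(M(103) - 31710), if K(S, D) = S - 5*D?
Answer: 720451200 - 2340160*√103 ≈ 6.9670e+8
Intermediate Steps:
M(C) = C^(3/2)
(-23013 + K(-117, -82))*(M(103) - 31710) = (-23013 + (-117 - 5*(-82)))*(103^(3/2) - 31710) = (-23013 + (-117 + 410))*(103*√103 - 31710) = (-23013 + 293)*(-31710 + 103*√103) = -22720*(-31710 + 103*√103) = 720451200 - 2340160*√103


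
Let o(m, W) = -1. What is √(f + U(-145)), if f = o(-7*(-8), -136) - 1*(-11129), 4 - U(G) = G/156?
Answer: √67732743/78 ≈ 105.51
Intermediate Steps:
U(G) = 4 - G/156
f = 11128 (f = -1 - 1*(-11129) = -1 + 11129 = 11128)
√(f + U(-145)) = √(11128 + (4 - 1/156*(-145))) = √(11128 + (4 + 145/156)) = √(11128 + 769/156) = √(1736737/156) = √67732743/78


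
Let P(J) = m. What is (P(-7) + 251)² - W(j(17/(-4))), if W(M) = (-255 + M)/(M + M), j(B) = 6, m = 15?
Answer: 283107/4 ≈ 70777.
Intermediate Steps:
P(J) = 15
W(M) = (-255 + M)/(2*M) (W(M) = (-255 + M)/((2*M)) = (-255 + M)*(1/(2*M)) = (-255 + M)/(2*M))
(P(-7) + 251)² - W(j(17/(-4))) = (15 + 251)² - (-255 + 6)/(2*6) = 266² - (-249)/(2*6) = 70756 - 1*(-83/4) = 70756 + 83/4 = 283107/4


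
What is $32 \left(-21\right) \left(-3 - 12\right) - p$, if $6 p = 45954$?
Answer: $2421$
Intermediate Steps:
$p = 7659$ ($p = \frac{1}{6} \cdot 45954 = 7659$)
$32 \left(-21\right) \left(-3 - 12\right) - p = 32 \left(-21\right) \left(-3 - 12\right) - 7659 = \left(-672\right) \left(-15\right) - 7659 = 10080 - 7659 = 2421$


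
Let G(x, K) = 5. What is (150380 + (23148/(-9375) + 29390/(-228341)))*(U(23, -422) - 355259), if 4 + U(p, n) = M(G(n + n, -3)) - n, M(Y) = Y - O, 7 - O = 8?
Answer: -7615053255702342398/142713125 ≈ -5.3359e+10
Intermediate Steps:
O = -1 (O = 7 - 1*8 = 7 - 8 = -1)
M(Y) = 1 + Y (M(Y) = Y - 1*(-1) = Y + 1 = 1 + Y)
U(p, n) = 2 - n (U(p, n) = -4 + ((1 + 5) - n) = -4 + (6 - n) = 2 - n)
(150380 + (23148/(-9375) + 29390/(-228341)))*(U(23, -422) - 355259) = (150380 + (23148/(-9375) + 29390/(-228341)))*((2 - 1*(-422)) - 355259) = (150380 + (23148*(-1/9375) + 29390*(-1/228341)))*((2 + 422) - 355259) = (150380 + (-7716/3125 - 29390/228341))*(424 - 355259) = (150380 - 1853722906/713565625)*(-354835) = (107304144964594/713565625)*(-354835) = -7615053255702342398/142713125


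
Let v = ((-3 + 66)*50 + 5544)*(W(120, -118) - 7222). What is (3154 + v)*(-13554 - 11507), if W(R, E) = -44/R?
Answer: 7867663096049/5 ≈ 1.5735e+12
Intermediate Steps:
v = -313956279/5 (v = ((-3 + 66)*50 + 5544)*(-44/120 - 7222) = (63*50 + 5544)*(-44*1/120 - 7222) = (3150 + 5544)*(-11/30 - 7222) = 8694*(-216671/30) = -313956279/5 ≈ -6.2791e+7)
(3154 + v)*(-13554 - 11507) = (3154 - 313956279/5)*(-13554 - 11507) = -313940509/5*(-25061) = 7867663096049/5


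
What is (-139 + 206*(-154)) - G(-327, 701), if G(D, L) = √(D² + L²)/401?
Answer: -31863 - √598330/401 ≈ -31865.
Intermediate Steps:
G(D, L) = √(D² + L²)/401 (G(D, L) = √(D² + L²)*(1/401) = √(D² + L²)/401)
(-139 + 206*(-154)) - G(-327, 701) = (-139 + 206*(-154)) - √((-327)² + 701²)/401 = (-139 - 31724) - √(106929 + 491401)/401 = -31863 - √598330/401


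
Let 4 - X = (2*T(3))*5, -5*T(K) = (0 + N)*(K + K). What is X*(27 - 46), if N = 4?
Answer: -988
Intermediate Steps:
T(K) = -8*K/5 (T(K) = -(0 + 4)*(K + K)/5 = -4*2*K/5 = -8*K/5)
X = 52 (X = 4 - 2*(-8/5*3)*5 = 4 - 2*(-24/5)*5 = 4 - (-48)*5/5 = 4 - 1*(-48) = 4 + 48 = 52)
X*(27 - 46) = 52*(27 - 46) = 52*(-19) = -988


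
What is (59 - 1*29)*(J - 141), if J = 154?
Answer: 390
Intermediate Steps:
(59 - 1*29)*(J - 141) = (59 - 1*29)*(154 - 141) = (59 - 29)*13 = 30*13 = 390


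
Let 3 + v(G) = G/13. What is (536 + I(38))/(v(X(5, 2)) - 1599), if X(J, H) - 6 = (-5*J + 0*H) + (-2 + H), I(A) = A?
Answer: -7462/20845 ≈ -0.35798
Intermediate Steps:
X(J, H) = 4 + H - 5*J (X(J, H) = 6 + ((-5*J + 0*H) + (-2 + H)) = 6 + ((-5*J + 0) + (-2 + H)) = 6 + (-5*J + (-2 + H)) = 6 + (-2 + H - 5*J) = 4 + H - 5*J)
v(G) = -3 + G/13
(536 + I(38))/(v(X(5, 2)) - 1599) = (536 + 38)/((-3 + (4 + 2 - 5*5)/13) - 1599) = 574/((-3 + (4 + 2 - 25)/13) - 1599) = 574/((-3 + (1/13)*(-19)) - 1599) = 574/((-3 - 19/13) - 1599) = 574/(-58/13 - 1599) = 574/(-20845/13) = 574*(-13/20845) = -7462/20845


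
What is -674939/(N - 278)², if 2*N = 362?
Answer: -674939/9409 ≈ -71.733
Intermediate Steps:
N = 181 (N = (½)*362 = 181)
-674939/(N - 278)² = -674939/(181 - 278)² = -674939/((-97)²) = -674939/9409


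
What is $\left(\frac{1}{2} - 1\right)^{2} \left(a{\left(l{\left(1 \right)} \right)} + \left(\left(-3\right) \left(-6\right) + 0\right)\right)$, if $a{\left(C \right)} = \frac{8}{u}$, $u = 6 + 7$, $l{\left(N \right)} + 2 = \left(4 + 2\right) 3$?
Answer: $\frac{121}{26} \approx 4.6538$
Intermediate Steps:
$l{\left(N \right)} = 16$ ($l{\left(N \right)} = -2 + \left(4 + 2\right) 3 = -2 + 6 \cdot 3 = -2 + 18 = 16$)
$u = 13$
$a{\left(C \right)} = \frac{8}{13}$
$\left(\frac{1}{2} - 1\right)^{2} \left(a{\left(l{\left(1 \right)} \right)} + \left(\left(-3\right) \left(-6\right) + 0\right)\right) = \left(\frac{1}{2} - 1\right)^{2} \left(\frac{8}{13} + \left(\left(-3\right) \left(-6\right) + 0\right)\right) = \left(\frac{1}{2} - 1\right)^{2} \left(\frac{8}{13} + \left(18 + 0\right)\right) = \left(- \frac{1}{2}\right)^{2} \left(\frac{8}{13} + 18\right) = \frac{1}{4} \cdot \frac{242}{13} = \frac{121}{26}$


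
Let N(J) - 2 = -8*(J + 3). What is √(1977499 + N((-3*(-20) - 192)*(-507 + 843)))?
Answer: √2332293 ≈ 1527.2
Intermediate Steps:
N(J) = -22 - 8*J (N(J) = 2 - 8*(J + 3) = 2 - 8*(3 + J) = 2 + (-24 - 8*J) = -22 - 8*J)
√(1977499 + N((-3*(-20) - 192)*(-507 + 843))) = √(1977499 + (-22 - 8*(-3*(-20) - 192)*(-507 + 843))) = √(1977499 + (-22 - 8*(60 - 192)*336)) = √(1977499 + (-22 - (-1056)*336)) = √(1977499 + (-22 - 8*(-44352))) = √(1977499 + (-22 + 354816)) = √(1977499 + 354794) = √2332293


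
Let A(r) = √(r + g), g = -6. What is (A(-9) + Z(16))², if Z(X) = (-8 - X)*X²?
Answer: (6144 - I*√15)² ≈ 3.7749e+7 - 4.76e+4*I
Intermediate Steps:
Z(X) = X²*(-8 - X)
A(r) = √(-6 + r) (A(r) = √(r - 6) = √(-6 + r))
(A(-9) + Z(16))² = (√(-6 - 9) + 16²*(-8 - 1*16))² = (√(-15) + 256*(-8 - 16))² = (I*√15 + 256*(-24))² = (I*√15 - 6144)² = (-6144 + I*√15)²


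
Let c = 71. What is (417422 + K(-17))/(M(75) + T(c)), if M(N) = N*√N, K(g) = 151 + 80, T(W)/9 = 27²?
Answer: 101489679/1578698 - 52206625*√3/14208282 ≈ 57.923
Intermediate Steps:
T(W) = 6561 (T(W) = 9*27² = 9*729 = 6561)
K(g) = 231
M(N) = N^(3/2)
(417422 + K(-17))/(M(75) + T(c)) = (417422 + 231)/(75^(3/2) + 6561) = 417653/(375*√3 + 6561) = 417653/(6561 + 375*√3)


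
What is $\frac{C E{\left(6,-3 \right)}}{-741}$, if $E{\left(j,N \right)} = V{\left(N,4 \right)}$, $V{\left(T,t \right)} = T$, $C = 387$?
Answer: $\frac{387}{247} \approx 1.5668$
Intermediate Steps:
$E{\left(j,N \right)} = N$
$\frac{C E{\left(6,-3 \right)}}{-741} = \frac{387 \left(-3\right)}{-741} = \left(-1161\right) \left(- \frac{1}{741}\right) = \frac{387}{247}$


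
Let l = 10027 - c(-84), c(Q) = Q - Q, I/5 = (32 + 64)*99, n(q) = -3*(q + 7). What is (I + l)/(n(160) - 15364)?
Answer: -57547/15865 ≈ -3.6273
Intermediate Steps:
n(q) = -21 - 3*q (n(q) = -3*(7 + q) = -21 - 3*q)
I = 47520 (I = 5*((32 + 64)*99) = 5*(96*99) = 5*9504 = 47520)
c(Q) = 0
l = 10027 (l = 10027 - 1*0 = 10027 + 0 = 10027)
(I + l)/(n(160) - 15364) = (47520 + 10027)/((-21 - 3*160) - 15364) = 57547/((-21 - 480) - 15364) = 57547/(-501 - 15364) = 57547/(-15865) = 57547*(-1/15865) = -57547/15865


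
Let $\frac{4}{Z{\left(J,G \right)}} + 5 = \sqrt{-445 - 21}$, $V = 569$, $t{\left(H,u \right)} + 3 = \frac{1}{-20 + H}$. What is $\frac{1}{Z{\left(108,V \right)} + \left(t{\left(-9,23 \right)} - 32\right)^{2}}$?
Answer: $\frac{106559089179}{130787884736708} + \frac{707281 i \sqrt{466}}{130787884736708} \approx 0.00081475 + 1.1674 \cdot 10^{-7} i$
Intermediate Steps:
$t{\left(H,u \right)} = -3 + \frac{1}{-20 + H}$
$Z{\left(J,G \right)} = \frac{4}{-5 + i \sqrt{466}}$ ($Z{\left(J,G \right)} = \frac{4}{-5 + \sqrt{-445 - 21}} = \frac{4}{-5 + \sqrt{-466}} = \frac{4}{-5 + i \sqrt{466}}$)
$\frac{1}{Z{\left(108,V \right)} + \left(t{\left(-9,23 \right)} - 32\right)^{2}} = \frac{1}{\left(- \frac{20}{491} - \frac{4 i \sqrt{466}}{491}\right) + \left(\frac{61 - -27}{-20 - 9} - 32\right)^{2}} = \frac{1}{\left(- \frac{20}{491} - \frac{4 i \sqrt{466}}{491}\right) + \left(\frac{61 + 27}{-29} - 32\right)^{2}} = \frac{1}{\left(- \frac{20}{491} - \frac{4 i \sqrt{466}}{491}\right) + \left(\left(- \frac{1}{29}\right) 88 - 32\right)^{2}} = \frac{1}{\left(- \frac{20}{491} - \frac{4 i \sqrt{466}}{491}\right) + \left(- \frac{88}{29} - 32\right)^{2}} = \frac{1}{\left(- \frac{20}{491} - \frac{4 i \sqrt{466}}{491}\right) + \left(- \frac{1016}{29}\right)^{2}} = \frac{1}{\left(- \frac{20}{491} - \frac{4 i \sqrt{466}}{491}\right) + \frac{1032256}{841}} = \frac{1}{\frac{506820876}{412931} - \frac{4 i \sqrt{466}}{491}}$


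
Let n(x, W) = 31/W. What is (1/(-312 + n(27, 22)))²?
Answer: 484/46689889 ≈ 1.0366e-5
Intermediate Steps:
(1/(-312 + n(27, 22)))² = (1/(-312 + 31/22))² = (1/(-6833/22))² = (-22/6833)² = 484/46689889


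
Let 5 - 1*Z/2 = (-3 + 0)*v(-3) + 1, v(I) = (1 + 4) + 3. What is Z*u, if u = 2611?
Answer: 146216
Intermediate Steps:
v(I) = 8 (v(I) = 5 + 3 = 8)
Z = 56 (Z = 10 - 2*((-3 + 0)*8 + 1) = 10 - 2*(-3*8 + 1) = 10 - 2*(-24 + 1) = 10 - 2*(-23) = 10 + 46 = 56)
Z*u = 56*2611 = 146216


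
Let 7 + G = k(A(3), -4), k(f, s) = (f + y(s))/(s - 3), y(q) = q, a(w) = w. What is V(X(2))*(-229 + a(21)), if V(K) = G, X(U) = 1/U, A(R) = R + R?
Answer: 10608/7 ≈ 1515.4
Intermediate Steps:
A(R) = 2*R
k(f, s) = (f + s)/(-3 + s) (k(f, s) = (f + s)/(s - 3) = (f + s)/(-3 + s))
G = -51/7 (G = -7 + (2*3 - 4)/(-3 - 4) = -7 + (6 - 4)/(-7) = -7 - ⅐*2 = -7 - 2/7 = -51/7 ≈ -7.2857)
X(U) = 1/U
V(K) = -51/7
V(X(2))*(-229 + a(21)) = -51*(-229 + 21)/7 = -51/7*(-208) = 10608/7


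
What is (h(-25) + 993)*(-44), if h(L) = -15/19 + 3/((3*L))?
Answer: -20736364/475 ≈ -43656.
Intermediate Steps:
h(L) = -15/19 + 1/L (h(L) = -15*1/19 + 3*(1/(3*L)) = -15/19 + 1/L)
(h(-25) + 993)*(-44) = ((-15/19 + 1/(-25)) + 993)*(-44) = ((-15/19 - 1/25) + 993)*(-44) = (-394/475 + 993)*(-44) = (471281/475)*(-44) = -20736364/475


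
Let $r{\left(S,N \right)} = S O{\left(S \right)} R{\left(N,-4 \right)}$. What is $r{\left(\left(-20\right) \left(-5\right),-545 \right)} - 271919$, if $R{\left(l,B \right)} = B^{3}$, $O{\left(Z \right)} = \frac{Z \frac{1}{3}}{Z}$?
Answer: $- \frac{822157}{3} \approx -2.7405 \cdot 10^{5}$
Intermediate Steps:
$O{\left(Z \right)} = \frac{1}{3}$ ($O{\left(Z \right)} = \frac{Z \frac{1}{3}}{Z} = \frac{\frac{1}{3} Z}{Z} = \frac{1}{3}$)
$r{\left(S,N \right)} = - \frac{64 S}{3}$ ($r{\left(S,N \right)} = S \frac{1}{3} \left(-4\right)^{3} = \frac{S}{3} \left(-64\right) = - \frac{64 S}{3}$)
$r{\left(\left(-20\right) \left(-5\right),-545 \right)} - 271919 = - \frac{64 \left(\left(-20\right) \left(-5\right)\right)}{3} - 271919 = \left(- \frac{64}{3}\right) 100 - 271919 = - \frac{6400}{3} - 271919 = - \frac{822157}{3}$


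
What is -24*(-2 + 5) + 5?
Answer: -67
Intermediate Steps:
-24*(-2 + 5) + 5 = -24*3 + 5 = -12*6 + 5 = -72 + 5 = -67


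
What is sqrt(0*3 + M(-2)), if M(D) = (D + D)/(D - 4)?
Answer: sqrt(6)/3 ≈ 0.81650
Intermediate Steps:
M(D) = 2*D/(-4 + D) (M(D) = (2*D)/(-4 + D) = 2*D/(-4 + D))
sqrt(0*3 + M(-2)) = sqrt(0*3 + 2*(-2)/(-4 - 2)) = sqrt(0 + 2*(-2)/(-6)) = sqrt(0 + 2*(-2)*(-1/6)) = sqrt(0 + 2/3) = sqrt(2/3) = sqrt(6)/3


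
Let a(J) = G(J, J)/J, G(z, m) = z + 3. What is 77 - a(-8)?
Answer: 611/8 ≈ 76.375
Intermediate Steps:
G(z, m) = 3 + z
a(J) = (3 + J)/J
77 - a(-8) = 77 - (3 - 8)/(-8) = 77 - (-1)*(-5)/8 = 77 - 1*5/8 = 77 - 5/8 = 611/8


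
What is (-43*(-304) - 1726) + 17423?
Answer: 28769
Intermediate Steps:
(-43*(-304) - 1726) + 17423 = (13072 - 1726) + 17423 = 11346 + 17423 = 28769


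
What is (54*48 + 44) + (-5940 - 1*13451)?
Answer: -16755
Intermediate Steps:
(54*48 + 44) + (-5940 - 1*13451) = (2592 + 44) + (-5940 - 13451) = 2636 - 19391 = -16755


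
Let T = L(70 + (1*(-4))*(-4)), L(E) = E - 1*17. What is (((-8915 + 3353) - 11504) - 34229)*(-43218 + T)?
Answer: 2213327955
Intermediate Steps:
L(E) = -17 + E (L(E) = E - 17 = -17 + E)
T = 69 (T = -17 + (70 + (1*(-4))*(-4)) = -17 + (70 - 4*(-4)) = -17 + (70 + 16) = -17 + 86 = 69)
(((-8915 + 3353) - 11504) - 34229)*(-43218 + T) = (((-8915 + 3353) - 11504) - 34229)*(-43218 + 69) = ((-5562 - 11504) - 34229)*(-43149) = (-17066 - 34229)*(-43149) = -51295*(-43149) = 2213327955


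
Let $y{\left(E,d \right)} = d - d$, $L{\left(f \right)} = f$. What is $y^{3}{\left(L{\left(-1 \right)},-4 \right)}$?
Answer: $0$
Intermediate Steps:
$y{\left(E,d \right)} = 0$
$y^{3}{\left(L{\left(-1 \right)},-4 \right)} = 0^{3} = 0$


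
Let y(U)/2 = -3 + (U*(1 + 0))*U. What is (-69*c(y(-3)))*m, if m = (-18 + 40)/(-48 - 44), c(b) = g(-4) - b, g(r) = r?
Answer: -264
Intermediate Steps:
y(U) = -6 + 2*U² (y(U) = 2*(-3 + (U*(1 + 0))*U) = 2*(-3 + (U*1)*U) = 2*(-3 + U*U) = 2*(-3 + U²) = -6 + 2*U²)
c(b) = -4 - b
m = -11/46 (m = 22/(-92) = 22*(-1/92) = -11/46 ≈ -0.23913)
(-69*c(y(-3)))*m = -69*(-4 - (-6 + 2*(-3)²))*(-11/46) = -69*(-4 - (-6 + 2*9))*(-11/46) = -69*(-4 - (-6 + 18))*(-11/46) = -69*(-4 - 1*12)*(-11/46) = -69*(-4 - 12)*(-11/46) = -69*(-16)*(-11/46) = 1104*(-11/46) = -264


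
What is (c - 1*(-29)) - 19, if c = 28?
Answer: 38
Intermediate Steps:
(c - 1*(-29)) - 19 = (28 - 1*(-29)) - 19 = (28 + 29) - 19 = 57 - 19 = 38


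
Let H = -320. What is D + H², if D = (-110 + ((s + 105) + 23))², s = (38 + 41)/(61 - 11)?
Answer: 256958441/2500 ≈ 1.0278e+5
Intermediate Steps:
s = 79/50 ≈ 1.5800
D = 958441/2500 (D = (-110 + ((79/50 + 105) + 23))² = (-110 + (5329/50 + 23))² = (-110 + 6479/50)² = (979/50)² = 958441/2500 ≈ 383.38)
D + H² = 958441/2500 + (-320)² = 958441/2500 + 102400 = 256958441/2500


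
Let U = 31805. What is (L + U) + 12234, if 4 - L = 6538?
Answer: 37505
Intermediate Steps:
L = -6534 (L = 4 - 1*6538 = 4 - 6538 = -6534)
(L + U) + 12234 = (-6534 + 31805) + 12234 = 25271 + 12234 = 37505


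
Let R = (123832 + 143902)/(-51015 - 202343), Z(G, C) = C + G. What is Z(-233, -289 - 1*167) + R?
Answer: -87415698/126679 ≈ -690.06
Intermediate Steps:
R = -133867/126679 (R = 267734/(-253358) = 267734*(-1/253358) = -133867/126679 ≈ -1.0567)
Z(-233, -289 - 1*167) + R = ((-289 - 1*167) - 233) - 133867/126679 = ((-289 - 167) - 233) - 133867/126679 = (-456 - 233) - 133867/126679 = -689 - 133867/126679 = -87415698/126679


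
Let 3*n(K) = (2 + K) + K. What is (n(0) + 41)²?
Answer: 15625/9 ≈ 1736.1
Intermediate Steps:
n(K) = ⅔ + 2*K/3 (n(K) = ((2 + K) + K)/3 = (2 + 2*K)/3 = ⅔ + 2*K/3)
(n(0) + 41)² = ((⅔ + (⅔)*0) + 41)² = ((⅔ + 0) + 41)² = (⅔ + 41)² = (125/3)² = 15625/9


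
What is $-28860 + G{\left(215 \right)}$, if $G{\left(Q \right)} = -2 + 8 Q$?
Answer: $-27142$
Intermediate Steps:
$-28860 + G{\left(215 \right)} = -28860 + \left(-2 + 8 \cdot 215\right) = -28860 + \left(-2 + 1720\right) = -28860 + 1718 = -27142$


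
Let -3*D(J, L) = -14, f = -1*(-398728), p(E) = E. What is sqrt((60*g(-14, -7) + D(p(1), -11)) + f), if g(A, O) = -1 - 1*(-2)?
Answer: sqrt(3589134)/3 ≈ 631.50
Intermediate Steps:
g(A, O) = 1 (g(A, O) = -1 + 2 = 1)
f = 398728
D(J, L) = 14/3 (D(J, L) = -1/3*(-14) = 14/3)
sqrt((60*g(-14, -7) + D(p(1), -11)) + f) = sqrt((60*1 + 14/3) + 398728) = sqrt((60 + 14/3) + 398728) = sqrt(194/3 + 398728) = sqrt(1196378/3) = sqrt(3589134)/3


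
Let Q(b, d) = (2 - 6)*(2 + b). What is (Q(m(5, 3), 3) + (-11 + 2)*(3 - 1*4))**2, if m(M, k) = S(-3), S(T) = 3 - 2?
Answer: 9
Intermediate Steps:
S(T) = 1
m(M, k) = 1
Q(b, d) = -8 - 4*b (Q(b, d) = -4*(2 + b) = -8 - 4*b)
(Q(m(5, 3), 3) + (-11 + 2)*(3 - 1*4))**2 = ((-8 - 4*1) + (-11 + 2)*(3 - 1*4))**2 = ((-8 - 4) - 9*(3 - 4))**2 = (-12 - 9*(-1))**2 = (-12 + 9)**2 = (-3)**2 = 9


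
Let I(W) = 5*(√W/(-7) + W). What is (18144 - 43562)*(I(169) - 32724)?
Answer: 5673755124/7 ≈ 8.1054e+8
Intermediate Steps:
I(W) = 5*W - 5*√W/7 (I(W) = 5*(-√W/7 + W) = 5*(W - √W/7) = 5*W - 5*√W/7)
(18144 - 43562)*(I(169) - 32724) = (18144 - 43562)*((5*169 - 5*√169/7) - 32724) = -25418*((845 - 5/7*13) - 32724) = -25418*((845 - 65/7) - 32724) = -25418*(5850/7 - 32724) = -25418*(-223218/7) = 5673755124/7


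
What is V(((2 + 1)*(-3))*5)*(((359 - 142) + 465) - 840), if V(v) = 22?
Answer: -3476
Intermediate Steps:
V(((2 + 1)*(-3))*5)*(((359 - 142) + 465) - 840) = 22*(((359 - 142) + 465) - 840) = 22*((217 + 465) - 840) = 22*(682 - 840) = 22*(-158) = -3476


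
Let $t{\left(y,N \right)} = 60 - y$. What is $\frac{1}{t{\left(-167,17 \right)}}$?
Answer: $\frac{1}{227} \approx 0.0044053$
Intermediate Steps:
$\frac{1}{t{\left(-167,17 \right)}} = \frac{1}{60 - -167} = \frac{1}{60 + 167} = \frac{1}{227}$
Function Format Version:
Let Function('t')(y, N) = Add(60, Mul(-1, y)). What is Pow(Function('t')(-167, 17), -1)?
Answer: Rational(1, 227) ≈ 0.0044053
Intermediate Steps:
Pow(Function('t')(-167, 17), -1) = Pow(Add(60, Mul(-1, -167)), -1) = Pow(Add(60, 167), -1) = Pow(227, -1) = Rational(1, 227)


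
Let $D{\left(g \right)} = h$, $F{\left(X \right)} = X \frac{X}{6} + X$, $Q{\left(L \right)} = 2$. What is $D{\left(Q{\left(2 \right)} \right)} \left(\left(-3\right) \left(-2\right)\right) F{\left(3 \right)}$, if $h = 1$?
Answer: $27$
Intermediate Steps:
$F{\left(X \right)} = X + \frac{X^{2}}{6}$ ($F{\left(X \right)} = X X \frac{1}{6} + X = X \frac{X}{6} + X = \frac{X^{2}}{6} + X = X + \frac{X^{2}}{6}$)
$D{\left(g \right)} = 1$
$D{\left(Q{\left(2 \right)} \right)} \left(\left(-3\right) \left(-2\right)\right) F{\left(3 \right)} = 1 \left(\left(-3\right) \left(-2\right)\right) \frac{1}{6} \cdot 3 \left(6 + 3\right) = 1 \cdot 6 \cdot \frac{1}{6} \cdot 3 \cdot 9 = 6 \cdot \frac{9}{2} = 27$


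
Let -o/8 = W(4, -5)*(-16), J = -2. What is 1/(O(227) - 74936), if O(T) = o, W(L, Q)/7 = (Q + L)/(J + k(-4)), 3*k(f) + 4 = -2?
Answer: -1/74712 ≈ -1.3385e-5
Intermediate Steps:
k(f) = -2 (k(f) = -4/3 + (1/3)*(-2) = -4/3 - 2/3 = -2)
W(L, Q) = -7*L/4 - 7*Q/4 (W(L, Q) = 7*((Q + L)/(-2 - 2)) = 7*((L + Q)/(-4)) = 7*((L + Q)*(-1/4)) = 7*(-L/4 - Q/4) = -7*L/4 - 7*Q/4)
o = 224 (o = -8*(-7/4*4 - 7/4*(-5))*(-16) = -8*(-7 + 35/4)*(-16) = -14*(-16) = -8*(-28) = 224)
O(T) = 224
1/(O(227) - 74936) = 1/(224 - 74936) = 1/(-74712) = -1/74712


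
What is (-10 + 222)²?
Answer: 44944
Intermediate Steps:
(-10 + 222)² = 212² = 44944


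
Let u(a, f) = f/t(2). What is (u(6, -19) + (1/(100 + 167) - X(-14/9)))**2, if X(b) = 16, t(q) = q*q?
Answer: 490932649/1140624 ≈ 430.41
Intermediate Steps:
t(q) = q**2
u(a, f) = f/4 (u(a, f) = f/(2**2) = f/4)
(u(6, -19) + (1/(100 + 167) - X(-14/9)))**2 = ((1/4)*(-19) + (1/(100 + 167) - 1*16))**2 = (-19/4 + (1/267 - 16))**2 = (-19/4 - 4271/267)**2 = (-22157/1068)**2 = 490932649/1140624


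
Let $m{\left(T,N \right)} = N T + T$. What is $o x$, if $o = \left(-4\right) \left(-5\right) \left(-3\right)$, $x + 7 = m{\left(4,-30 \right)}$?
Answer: $7380$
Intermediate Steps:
$m{\left(T,N \right)} = T + N T$
$x = -123$ ($x = -7 + 4 \left(1 - 30\right) = -7 + 4 \left(-29\right) = -7 - 116 = -123$)
$o = -60$ ($o = 20 \left(-3\right) = -60$)
$o x = \left(-60\right) \left(-123\right) = 7380$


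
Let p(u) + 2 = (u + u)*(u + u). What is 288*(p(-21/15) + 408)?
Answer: 2979648/25 ≈ 1.1919e+5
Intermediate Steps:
p(u) = -2 + 4*u**2 (p(u) = -2 + (u + u)*(u + u) = -2 + (2*u)*(2*u) = -2 + 4*u**2)
288*(p(-21/15) + 408) = 288*((-2 + 4*(-21/15)**2) + 408) = 288*((-2 + 4*(-21*1/15)**2) + 408) = 288*((-2 + 4*(-7/5)**2) + 408) = 288*((-2 + 4*(49/25)) + 408) = 288*((-2 + 196/25) + 408) = 288*(146/25 + 408) = 288*(10346/25) = 2979648/25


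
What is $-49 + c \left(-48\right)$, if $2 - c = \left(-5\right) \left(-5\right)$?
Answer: $1055$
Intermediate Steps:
$c = -23$ ($c = 2 - \left(-5\right) \left(-5\right) = 2 - 25 = -23$)
$-49 + c \left(-48\right) = -49 - -1104 = -49 + 1104 = 1055$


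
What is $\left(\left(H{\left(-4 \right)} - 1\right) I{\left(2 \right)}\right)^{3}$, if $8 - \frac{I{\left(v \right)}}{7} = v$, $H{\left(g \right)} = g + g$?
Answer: $-54010152$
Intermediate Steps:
$H{\left(g \right)} = 2 g$
$I{\left(v \right)} = 56 - 7 v$
$\left(\left(H{\left(-4 \right)} - 1\right) I{\left(2 \right)}\right)^{3} = \left(\left(2 \left(-4\right) - 1\right) \left(56 - 14\right)\right)^{3} = \left(\left(-8 - 1\right) \left(56 - 14\right)\right)^{3} = \left(\left(-9\right) 42\right)^{3} = \left(-378\right)^{3} = -54010152$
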